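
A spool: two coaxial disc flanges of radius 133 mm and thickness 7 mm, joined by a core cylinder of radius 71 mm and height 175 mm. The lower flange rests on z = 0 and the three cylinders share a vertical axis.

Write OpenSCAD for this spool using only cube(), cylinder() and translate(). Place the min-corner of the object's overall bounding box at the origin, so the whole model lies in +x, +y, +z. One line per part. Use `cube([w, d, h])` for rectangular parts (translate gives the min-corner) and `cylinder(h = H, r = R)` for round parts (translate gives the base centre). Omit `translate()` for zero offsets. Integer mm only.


translate([133, 133, 0]) cylinder(h = 7, r = 133);
translate([133, 133, 7]) cylinder(h = 175, r = 71);
translate([133, 133, 182]) cylinder(h = 7, r = 133);


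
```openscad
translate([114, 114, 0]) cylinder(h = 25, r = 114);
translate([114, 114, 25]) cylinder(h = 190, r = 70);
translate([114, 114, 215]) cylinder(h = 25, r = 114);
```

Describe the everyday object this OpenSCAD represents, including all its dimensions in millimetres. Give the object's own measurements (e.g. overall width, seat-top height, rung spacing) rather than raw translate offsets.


A spool: two coaxial disc flanges of radius 114 mm and thickness 25 mm, joined by a core cylinder of radius 70 mm and height 190 mm. The lower flange rests on z = 0 and the three cylinders share a vertical axis.


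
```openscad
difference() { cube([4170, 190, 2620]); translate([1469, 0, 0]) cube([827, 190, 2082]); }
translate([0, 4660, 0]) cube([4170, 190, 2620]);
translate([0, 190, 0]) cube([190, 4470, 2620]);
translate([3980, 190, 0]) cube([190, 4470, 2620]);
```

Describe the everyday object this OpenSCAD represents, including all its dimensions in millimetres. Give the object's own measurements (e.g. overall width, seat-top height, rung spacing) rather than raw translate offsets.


A single room: four walls, each 2620 mm tall and 190 mm thick, enclosing an outside footprint 4170×4850 mm (x × y), no floor or roof. The front and back walls (−y and +y sides) run the full x-width; the side walls fit between their inner faces. A door opening 827 mm wide and 2082 mm tall is cut through the front wall from the floor up, its −x edge 1469 mm from the wall's −x end.


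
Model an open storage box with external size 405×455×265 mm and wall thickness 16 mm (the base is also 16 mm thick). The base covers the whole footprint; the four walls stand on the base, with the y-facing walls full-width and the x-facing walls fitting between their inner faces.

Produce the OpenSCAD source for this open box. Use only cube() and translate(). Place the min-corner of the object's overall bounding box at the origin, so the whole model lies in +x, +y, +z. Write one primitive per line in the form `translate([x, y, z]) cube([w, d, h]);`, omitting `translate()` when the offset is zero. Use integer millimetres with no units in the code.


cube([405, 455, 16]);
translate([0, 0, 16]) cube([405, 16, 249]);
translate([0, 439, 16]) cube([405, 16, 249]);
translate([0, 16, 16]) cube([16, 423, 249]);
translate([389, 16, 16]) cube([16, 423, 249]);


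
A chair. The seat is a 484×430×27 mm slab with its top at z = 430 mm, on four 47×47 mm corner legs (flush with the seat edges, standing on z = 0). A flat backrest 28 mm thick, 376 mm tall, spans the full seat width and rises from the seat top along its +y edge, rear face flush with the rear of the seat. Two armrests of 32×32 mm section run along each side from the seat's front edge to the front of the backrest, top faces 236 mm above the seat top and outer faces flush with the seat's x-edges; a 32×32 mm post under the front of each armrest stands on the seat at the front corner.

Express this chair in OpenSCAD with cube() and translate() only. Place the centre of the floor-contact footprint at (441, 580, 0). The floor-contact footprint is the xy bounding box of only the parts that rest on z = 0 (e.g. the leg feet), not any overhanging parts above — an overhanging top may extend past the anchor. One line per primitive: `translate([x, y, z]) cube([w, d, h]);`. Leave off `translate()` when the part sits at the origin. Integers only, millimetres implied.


translate([199, 365, 403]) cube([484, 430, 27]);
translate([199, 365, 0]) cube([47, 47, 403]);
translate([636, 365, 0]) cube([47, 47, 403]);
translate([199, 748, 0]) cube([47, 47, 403]);
translate([636, 748, 0]) cube([47, 47, 403]);
translate([199, 767, 430]) cube([484, 28, 376]);
translate([199, 365, 634]) cube([32, 402, 32]);
translate([651, 365, 634]) cube([32, 402, 32]);
translate([199, 365, 430]) cube([32, 32, 204]);
translate([651, 365, 430]) cube([32, 32, 204]);


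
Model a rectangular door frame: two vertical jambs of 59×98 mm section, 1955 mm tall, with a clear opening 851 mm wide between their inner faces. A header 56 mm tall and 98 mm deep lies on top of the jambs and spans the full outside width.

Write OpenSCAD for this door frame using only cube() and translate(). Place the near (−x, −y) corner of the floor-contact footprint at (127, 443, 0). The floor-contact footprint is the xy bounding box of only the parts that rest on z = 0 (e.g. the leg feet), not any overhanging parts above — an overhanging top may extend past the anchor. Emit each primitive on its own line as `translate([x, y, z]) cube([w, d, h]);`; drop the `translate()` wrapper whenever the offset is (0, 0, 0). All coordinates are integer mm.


translate([127, 443, 0]) cube([59, 98, 1955]);
translate([1037, 443, 0]) cube([59, 98, 1955]);
translate([127, 443, 1955]) cube([969, 98, 56]);


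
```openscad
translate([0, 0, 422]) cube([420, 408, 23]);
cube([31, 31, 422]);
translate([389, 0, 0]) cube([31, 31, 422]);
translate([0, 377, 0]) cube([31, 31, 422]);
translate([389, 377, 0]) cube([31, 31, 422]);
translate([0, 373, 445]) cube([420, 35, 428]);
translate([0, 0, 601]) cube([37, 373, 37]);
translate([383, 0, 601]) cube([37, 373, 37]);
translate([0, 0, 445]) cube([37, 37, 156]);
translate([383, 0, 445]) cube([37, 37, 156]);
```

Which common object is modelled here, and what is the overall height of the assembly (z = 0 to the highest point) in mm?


A chair. The overall height is 873 mm.

A slab on four corner posts with a tall panel at the back — a chair. The seat slab sits at z = 422 with thickness 23, and the 428 mm backrest starts at the seat top, so the overall height is 422 + 23 + 428 = 873 mm.


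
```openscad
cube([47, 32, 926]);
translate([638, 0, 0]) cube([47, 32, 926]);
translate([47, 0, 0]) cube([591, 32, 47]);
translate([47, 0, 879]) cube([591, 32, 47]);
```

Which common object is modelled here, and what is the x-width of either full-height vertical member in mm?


A picture frame. The border width is 47 mm.

Four thin pieces enclosing a rectangular opening — a picture frame. The two full-height stiles are 926 mm tall; the top rail sits at z = 879 and is 47 mm tall, so the border above the opening is 926 − 879 = 47 mm, matching the stile x-width.


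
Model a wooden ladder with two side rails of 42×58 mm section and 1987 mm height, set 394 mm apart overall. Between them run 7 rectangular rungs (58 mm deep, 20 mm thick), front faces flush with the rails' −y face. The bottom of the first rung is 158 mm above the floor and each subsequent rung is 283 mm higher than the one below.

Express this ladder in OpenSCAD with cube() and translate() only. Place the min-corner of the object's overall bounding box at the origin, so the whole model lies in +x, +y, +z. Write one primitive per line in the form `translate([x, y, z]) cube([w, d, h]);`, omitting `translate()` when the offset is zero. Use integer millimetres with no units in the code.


cube([42, 58, 1987]);
translate([352, 0, 0]) cube([42, 58, 1987]);
translate([42, 0, 158]) cube([310, 58, 20]);
translate([42, 0, 441]) cube([310, 58, 20]);
translate([42, 0, 724]) cube([310, 58, 20]);
translate([42, 0, 1007]) cube([310, 58, 20]);
translate([42, 0, 1290]) cube([310, 58, 20]);
translate([42, 0, 1573]) cube([310, 58, 20]);
translate([42, 0, 1856]) cube([310, 58, 20]);


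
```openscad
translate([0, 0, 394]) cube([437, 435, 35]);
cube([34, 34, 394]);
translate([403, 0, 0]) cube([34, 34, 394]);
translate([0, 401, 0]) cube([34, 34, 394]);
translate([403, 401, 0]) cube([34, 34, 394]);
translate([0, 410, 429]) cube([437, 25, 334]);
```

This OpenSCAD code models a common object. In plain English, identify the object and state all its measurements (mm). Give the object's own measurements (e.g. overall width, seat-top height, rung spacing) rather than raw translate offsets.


A chair. The seat is a 437×435×35 mm slab with its top at z = 429 mm, on four 34×34 mm corner legs (flush with the seat edges, standing on z = 0). A flat backrest 25 mm thick, 334 mm tall, spans the full seat width and rises from the seat top along its +y edge, rear face flush with the rear of the seat.


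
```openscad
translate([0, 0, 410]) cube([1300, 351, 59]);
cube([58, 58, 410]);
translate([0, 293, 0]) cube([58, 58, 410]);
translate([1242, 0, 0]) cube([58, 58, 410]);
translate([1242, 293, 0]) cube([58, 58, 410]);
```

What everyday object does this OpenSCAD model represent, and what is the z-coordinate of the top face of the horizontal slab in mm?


A bench. The seat-top height is 469 mm.

A long slab on four corner posts — a bench. The slab sits at z = 410 with thickness 59, so the top is 410 + 59 = 469 mm.


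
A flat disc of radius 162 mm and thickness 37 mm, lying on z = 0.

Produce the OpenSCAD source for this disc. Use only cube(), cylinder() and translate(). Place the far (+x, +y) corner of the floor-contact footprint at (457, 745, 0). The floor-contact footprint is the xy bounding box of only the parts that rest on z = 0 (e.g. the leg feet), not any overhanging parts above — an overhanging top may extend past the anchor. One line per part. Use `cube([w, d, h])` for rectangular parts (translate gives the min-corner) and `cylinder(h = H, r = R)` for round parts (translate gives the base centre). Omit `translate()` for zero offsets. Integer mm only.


translate([295, 583, 0]) cylinder(h = 37, r = 162);


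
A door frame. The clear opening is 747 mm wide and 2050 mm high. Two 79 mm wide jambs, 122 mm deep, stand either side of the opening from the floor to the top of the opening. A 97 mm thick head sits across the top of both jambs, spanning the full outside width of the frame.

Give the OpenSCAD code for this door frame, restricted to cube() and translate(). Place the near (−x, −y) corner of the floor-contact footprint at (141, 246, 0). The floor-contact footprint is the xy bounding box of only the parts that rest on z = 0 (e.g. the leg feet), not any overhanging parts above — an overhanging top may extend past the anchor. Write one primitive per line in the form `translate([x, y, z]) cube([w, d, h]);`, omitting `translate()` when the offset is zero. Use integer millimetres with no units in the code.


translate([141, 246, 0]) cube([79, 122, 2050]);
translate([967, 246, 0]) cube([79, 122, 2050]);
translate([141, 246, 2050]) cube([905, 122, 97]);


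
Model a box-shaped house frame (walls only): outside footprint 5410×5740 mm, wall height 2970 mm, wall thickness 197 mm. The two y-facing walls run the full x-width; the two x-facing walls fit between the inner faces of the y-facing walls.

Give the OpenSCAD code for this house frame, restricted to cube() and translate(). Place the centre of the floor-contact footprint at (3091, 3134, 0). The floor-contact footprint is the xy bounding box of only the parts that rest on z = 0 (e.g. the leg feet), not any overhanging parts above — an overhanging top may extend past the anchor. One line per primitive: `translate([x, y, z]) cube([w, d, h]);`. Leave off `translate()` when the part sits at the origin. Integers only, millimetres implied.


translate([386, 264, 0]) cube([5410, 197, 2970]);
translate([386, 5807, 0]) cube([5410, 197, 2970]);
translate([386, 461, 0]) cube([197, 5346, 2970]);
translate([5599, 461, 0]) cube([197, 5346, 2970]);


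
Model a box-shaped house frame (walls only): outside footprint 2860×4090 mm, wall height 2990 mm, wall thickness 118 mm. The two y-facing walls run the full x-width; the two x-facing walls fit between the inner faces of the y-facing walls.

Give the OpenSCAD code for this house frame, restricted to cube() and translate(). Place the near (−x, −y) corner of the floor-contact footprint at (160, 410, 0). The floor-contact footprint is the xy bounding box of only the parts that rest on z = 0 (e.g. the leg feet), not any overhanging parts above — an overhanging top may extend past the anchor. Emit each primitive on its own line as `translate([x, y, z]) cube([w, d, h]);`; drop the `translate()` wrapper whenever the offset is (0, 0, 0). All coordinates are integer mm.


translate([160, 410, 0]) cube([2860, 118, 2990]);
translate([160, 4382, 0]) cube([2860, 118, 2990]);
translate([160, 528, 0]) cube([118, 3854, 2990]);
translate([2902, 528, 0]) cube([118, 3854, 2990]);


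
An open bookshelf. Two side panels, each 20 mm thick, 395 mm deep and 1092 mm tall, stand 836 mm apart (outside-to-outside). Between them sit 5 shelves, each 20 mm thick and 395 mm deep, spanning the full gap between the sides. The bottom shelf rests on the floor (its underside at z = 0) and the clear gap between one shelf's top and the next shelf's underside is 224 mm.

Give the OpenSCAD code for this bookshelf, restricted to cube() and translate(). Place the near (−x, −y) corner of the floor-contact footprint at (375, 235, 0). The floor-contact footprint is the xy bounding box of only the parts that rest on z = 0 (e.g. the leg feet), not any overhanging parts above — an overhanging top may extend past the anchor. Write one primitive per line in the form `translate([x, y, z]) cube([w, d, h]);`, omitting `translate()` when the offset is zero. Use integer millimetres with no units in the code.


translate([375, 235, 0]) cube([20, 395, 1092]);
translate([1191, 235, 0]) cube([20, 395, 1092]);
translate([395, 235, 0]) cube([796, 395, 20]);
translate([395, 235, 244]) cube([796, 395, 20]);
translate([395, 235, 488]) cube([796, 395, 20]);
translate([395, 235, 732]) cube([796, 395, 20]);
translate([395, 235, 976]) cube([796, 395, 20]);


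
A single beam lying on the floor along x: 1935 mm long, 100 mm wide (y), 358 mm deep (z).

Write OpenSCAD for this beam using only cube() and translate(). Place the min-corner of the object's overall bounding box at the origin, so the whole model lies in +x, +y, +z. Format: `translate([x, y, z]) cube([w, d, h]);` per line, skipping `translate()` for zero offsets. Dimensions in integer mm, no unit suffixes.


cube([1935, 100, 358]);


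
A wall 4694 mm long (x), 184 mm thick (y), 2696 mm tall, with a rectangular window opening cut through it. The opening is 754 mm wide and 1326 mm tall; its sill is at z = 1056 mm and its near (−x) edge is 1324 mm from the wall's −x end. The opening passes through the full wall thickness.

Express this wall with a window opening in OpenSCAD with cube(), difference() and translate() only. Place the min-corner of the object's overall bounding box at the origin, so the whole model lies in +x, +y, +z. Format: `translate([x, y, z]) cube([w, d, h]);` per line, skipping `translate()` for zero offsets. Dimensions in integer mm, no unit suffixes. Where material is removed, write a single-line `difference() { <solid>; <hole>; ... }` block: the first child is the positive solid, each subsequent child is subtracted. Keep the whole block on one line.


difference() { cube([4694, 184, 2696]); translate([1324, 0, 1056]) cube([754, 184, 1326]); }


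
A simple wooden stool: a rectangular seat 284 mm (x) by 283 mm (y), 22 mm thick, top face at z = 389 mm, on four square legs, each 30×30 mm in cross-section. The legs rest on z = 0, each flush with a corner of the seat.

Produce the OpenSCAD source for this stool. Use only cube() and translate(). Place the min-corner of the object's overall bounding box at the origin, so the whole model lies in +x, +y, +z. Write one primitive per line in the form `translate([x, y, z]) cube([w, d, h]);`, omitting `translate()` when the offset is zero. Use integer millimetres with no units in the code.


// leg_h = 389 - 22 = 367
translate([0, 0, 367]) cube([284, 283, 22]);
cube([30, 30, 367]);
translate([254, 0, 0]) cube([30, 30, 367]);
translate([0, 253, 0]) cube([30, 30, 367]);
translate([254, 253, 0]) cube([30, 30, 367]);


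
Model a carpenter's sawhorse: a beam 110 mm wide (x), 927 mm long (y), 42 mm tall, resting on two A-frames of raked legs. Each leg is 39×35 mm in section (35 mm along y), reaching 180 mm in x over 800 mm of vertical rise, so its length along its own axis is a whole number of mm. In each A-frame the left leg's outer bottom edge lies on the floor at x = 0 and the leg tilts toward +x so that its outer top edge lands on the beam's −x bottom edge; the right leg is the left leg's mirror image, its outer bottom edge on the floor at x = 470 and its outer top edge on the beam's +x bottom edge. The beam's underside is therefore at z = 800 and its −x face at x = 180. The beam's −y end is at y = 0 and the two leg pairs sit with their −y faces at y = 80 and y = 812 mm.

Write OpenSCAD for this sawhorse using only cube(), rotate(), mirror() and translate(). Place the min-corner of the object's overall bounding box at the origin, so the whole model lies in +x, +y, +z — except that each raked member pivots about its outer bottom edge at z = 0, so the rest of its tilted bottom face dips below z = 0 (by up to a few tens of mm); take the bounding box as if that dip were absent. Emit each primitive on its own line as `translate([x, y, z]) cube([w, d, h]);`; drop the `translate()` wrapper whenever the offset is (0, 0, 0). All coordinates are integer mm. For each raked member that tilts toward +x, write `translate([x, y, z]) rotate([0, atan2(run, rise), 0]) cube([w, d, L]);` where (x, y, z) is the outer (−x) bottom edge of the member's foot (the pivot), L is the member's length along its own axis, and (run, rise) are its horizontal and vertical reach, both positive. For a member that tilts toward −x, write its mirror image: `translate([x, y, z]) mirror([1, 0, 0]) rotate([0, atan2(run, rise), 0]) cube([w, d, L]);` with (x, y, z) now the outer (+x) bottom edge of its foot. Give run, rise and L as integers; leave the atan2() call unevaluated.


translate([180, 0, 800]) cube([110, 927, 42]);
translate([0, 80, 0]) rotate([0, atan2(180, 800), 0]) cube([39, 35, 820]);
translate([470, 80, 0]) mirror([1, 0, 0]) rotate([0, atan2(180, 800), 0]) cube([39, 35, 820]);
translate([0, 812, 0]) rotate([0, atan2(180, 800), 0]) cube([39, 35, 820]);
translate([470, 812, 0]) mirror([1, 0, 0]) rotate([0, atan2(180, 800), 0]) cube([39, 35, 820]);


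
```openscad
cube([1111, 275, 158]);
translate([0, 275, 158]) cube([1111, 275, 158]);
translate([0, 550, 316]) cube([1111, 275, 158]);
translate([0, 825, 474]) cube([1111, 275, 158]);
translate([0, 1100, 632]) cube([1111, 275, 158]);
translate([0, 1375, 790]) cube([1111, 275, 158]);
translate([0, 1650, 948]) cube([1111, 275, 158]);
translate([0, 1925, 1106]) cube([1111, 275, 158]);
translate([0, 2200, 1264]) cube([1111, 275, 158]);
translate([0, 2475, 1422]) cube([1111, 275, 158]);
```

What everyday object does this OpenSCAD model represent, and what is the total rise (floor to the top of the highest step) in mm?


A staircase. The total rise is 1580 mm.

10 identical blocks, each offset up and back from the previous — a staircase. Each step is 158 mm tall and there are 10 of them, so the total rise is 10 × 158 = 1580 mm.


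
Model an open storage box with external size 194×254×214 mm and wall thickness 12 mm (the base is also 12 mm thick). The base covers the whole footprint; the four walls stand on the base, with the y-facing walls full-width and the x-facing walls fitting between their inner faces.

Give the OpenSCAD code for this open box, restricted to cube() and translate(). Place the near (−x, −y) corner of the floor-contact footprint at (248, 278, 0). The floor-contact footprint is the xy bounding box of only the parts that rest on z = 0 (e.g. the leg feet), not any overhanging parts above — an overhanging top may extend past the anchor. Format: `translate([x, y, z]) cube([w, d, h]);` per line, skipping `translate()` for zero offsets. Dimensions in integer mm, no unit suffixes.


translate([248, 278, 0]) cube([194, 254, 12]);
translate([248, 278, 12]) cube([194, 12, 202]);
translate([248, 520, 12]) cube([194, 12, 202]);
translate([248, 290, 12]) cube([12, 230, 202]);
translate([430, 290, 12]) cube([12, 230, 202]);


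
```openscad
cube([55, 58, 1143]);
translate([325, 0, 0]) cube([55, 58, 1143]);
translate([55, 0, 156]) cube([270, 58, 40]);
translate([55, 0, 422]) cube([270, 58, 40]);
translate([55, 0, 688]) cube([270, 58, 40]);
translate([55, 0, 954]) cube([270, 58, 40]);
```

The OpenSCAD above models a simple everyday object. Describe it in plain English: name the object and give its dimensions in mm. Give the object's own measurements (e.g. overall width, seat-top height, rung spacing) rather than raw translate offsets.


A straight ladder. Two 55×58 mm vertical rails, 1143 mm tall, stand 380 mm apart (outside-to-outside) with their front faces coplanar on the −y side. 4 rungs, each 58 mm deep and 40 mm tall, span between the inner faces of the rails, front faces flush with the rails. The lowest rung's underside is at z = 156 mm and rungs are spaced 266 mm apart (underside to underside).


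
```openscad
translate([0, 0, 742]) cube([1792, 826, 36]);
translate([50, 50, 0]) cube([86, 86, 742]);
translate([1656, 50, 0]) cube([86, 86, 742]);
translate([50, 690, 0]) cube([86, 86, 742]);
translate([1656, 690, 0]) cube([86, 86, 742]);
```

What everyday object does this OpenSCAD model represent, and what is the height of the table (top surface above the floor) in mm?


A table. The table height is 778 mm.

A 1792×826×36 slab sits at z = 742 on four 86 mm square posts — a table. The top surface is at 742 + 36 = 778 mm.


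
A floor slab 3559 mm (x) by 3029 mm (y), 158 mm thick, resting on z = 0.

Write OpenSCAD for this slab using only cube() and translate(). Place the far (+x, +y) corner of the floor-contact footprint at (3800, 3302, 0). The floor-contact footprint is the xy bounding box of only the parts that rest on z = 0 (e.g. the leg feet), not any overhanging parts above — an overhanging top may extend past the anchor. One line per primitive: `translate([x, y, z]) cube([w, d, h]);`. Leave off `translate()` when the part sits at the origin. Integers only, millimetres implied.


translate([241, 273, 0]) cube([3559, 3029, 158]);


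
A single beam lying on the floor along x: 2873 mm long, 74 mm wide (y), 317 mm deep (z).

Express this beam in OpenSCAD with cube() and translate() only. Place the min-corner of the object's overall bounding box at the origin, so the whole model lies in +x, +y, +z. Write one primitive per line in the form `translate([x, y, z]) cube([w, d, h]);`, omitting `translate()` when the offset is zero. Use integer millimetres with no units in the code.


cube([2873, 74, 317]);


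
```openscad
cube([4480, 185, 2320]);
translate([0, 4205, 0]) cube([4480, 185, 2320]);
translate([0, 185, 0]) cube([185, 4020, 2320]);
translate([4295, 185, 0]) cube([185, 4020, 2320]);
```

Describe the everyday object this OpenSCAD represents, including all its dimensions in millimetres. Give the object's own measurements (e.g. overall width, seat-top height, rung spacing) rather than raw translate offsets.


The wall frame of a small rectangular building: four walls, each 2320 mm tall and 185 mm thick, enclosing a footprint 4480 mm (x) by 4390 mm (y) outside-to-outside, with no floor or roof. The front and back walls (the −y and +y sides) span the full width; the two side walls fit between them.


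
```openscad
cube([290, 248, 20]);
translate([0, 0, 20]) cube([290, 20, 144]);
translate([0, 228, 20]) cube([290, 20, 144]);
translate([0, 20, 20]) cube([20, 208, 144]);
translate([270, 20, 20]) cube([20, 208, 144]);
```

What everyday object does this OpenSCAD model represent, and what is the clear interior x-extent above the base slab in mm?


An open box. The internal width is 250 mm.

A 290×248 base slab with four walls standing on it — an open box. The base is 290 mm wide and the walls are 20 mm thick, so the internal width is 290 − 2 × 20 = 250 mm.


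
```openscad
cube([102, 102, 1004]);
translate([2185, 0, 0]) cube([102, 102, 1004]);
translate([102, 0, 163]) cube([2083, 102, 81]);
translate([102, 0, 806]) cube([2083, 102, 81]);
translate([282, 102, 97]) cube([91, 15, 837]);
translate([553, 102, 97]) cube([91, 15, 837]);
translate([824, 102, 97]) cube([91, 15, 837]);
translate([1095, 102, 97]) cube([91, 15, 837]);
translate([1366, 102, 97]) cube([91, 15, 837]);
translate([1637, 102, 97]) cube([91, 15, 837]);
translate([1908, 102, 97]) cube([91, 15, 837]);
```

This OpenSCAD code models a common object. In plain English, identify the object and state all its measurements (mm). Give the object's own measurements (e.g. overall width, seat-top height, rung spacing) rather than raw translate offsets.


A fence section. Two 102×102 mm posts, 1004 mm tall, stand on the floor with a clear span of 2083 mm between their inner faces. Two horizontal rails of 102×81 mm section span the gap between the posts with their undersides at z = 163 mm and z = 806 mm, flush with the posts' −y face. 7 pickets, each 91 mm wide, 15 mm thick and 837 mm tall, are fixed to the +y face of the rails with their bottoms at z = 97 mm, spaced across the span with a 180 mm gap after the −x post and between neighbouring pickets, with 186 mm left before the +x post.


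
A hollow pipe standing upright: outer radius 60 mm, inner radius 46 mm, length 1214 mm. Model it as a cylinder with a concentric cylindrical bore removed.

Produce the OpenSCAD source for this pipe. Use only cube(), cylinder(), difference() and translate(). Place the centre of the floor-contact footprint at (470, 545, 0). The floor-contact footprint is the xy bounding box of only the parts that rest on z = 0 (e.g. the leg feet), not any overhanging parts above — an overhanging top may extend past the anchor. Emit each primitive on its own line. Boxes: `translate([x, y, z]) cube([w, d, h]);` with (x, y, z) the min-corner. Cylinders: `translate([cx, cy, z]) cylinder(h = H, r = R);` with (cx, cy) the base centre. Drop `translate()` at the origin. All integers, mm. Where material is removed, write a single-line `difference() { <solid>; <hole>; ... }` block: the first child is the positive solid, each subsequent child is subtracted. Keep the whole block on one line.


difference() { translate([470, 545, 0]) cylinder(h = 1214, r = 60); translate([470, 545, 0]) cylinder(h = 1214, r = 46); }


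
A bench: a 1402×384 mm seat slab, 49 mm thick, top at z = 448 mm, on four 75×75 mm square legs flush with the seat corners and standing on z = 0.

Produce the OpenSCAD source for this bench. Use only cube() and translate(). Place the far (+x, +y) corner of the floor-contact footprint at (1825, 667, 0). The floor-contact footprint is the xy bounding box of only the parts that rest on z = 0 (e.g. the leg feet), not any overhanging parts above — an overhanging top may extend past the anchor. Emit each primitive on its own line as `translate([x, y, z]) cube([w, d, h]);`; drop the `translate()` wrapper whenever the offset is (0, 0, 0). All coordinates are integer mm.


translate([423, 283, 399]) cube([1402, 384, 49]);
translate([423, 283, 0]) cube([75, 75, 399]);
translate([423, 592, 0]) cube([75, 75, 399]);
translate([1750, 283, 0]) cube([75, 75, 399]);
translate([1750, 592, 0]) cube([75, 75, 399]);


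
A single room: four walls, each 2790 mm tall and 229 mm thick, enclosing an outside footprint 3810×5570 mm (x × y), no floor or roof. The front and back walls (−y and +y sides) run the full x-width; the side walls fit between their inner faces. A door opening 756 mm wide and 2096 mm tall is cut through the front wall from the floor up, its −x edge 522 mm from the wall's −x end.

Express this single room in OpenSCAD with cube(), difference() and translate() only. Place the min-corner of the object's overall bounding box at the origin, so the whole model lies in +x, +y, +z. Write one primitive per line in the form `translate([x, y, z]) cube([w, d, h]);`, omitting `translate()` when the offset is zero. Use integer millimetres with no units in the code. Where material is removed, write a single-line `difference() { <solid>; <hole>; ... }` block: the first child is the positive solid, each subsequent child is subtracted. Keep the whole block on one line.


difference() { cube([3810, 229, 2790]); translate([522, 0, 0]) cube([756, 229, 2096]); }
translate([0, 5341, 0]) cube([3810, 229, 2790]);
translate([0, 229, 0]) cube([229, 5112, 2790]);
translate([3581, 229, 0]) cube([229, 5112, 2790]);


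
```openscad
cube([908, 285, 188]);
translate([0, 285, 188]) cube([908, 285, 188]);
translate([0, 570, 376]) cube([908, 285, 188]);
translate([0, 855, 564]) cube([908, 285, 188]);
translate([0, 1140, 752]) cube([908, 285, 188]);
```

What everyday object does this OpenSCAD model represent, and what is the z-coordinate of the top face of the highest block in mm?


A staircase. The total rise is 940 mm.

5 identical blocks, each offset up and back from the previous — a staircase. Each step is 188 mm tall and there are 5 of them, so the total rise is 5 × 188 = 940 mm.


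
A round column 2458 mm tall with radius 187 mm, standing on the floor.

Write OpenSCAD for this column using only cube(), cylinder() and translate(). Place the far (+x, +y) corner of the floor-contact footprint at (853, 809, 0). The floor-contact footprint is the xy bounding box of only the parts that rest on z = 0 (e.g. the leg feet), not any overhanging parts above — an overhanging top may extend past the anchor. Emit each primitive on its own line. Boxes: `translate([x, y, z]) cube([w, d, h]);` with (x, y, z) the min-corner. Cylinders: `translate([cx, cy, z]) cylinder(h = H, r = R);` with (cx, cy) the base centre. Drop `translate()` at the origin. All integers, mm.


translate([666, 622, 0]) cylinder(h = 2458, r = 187);


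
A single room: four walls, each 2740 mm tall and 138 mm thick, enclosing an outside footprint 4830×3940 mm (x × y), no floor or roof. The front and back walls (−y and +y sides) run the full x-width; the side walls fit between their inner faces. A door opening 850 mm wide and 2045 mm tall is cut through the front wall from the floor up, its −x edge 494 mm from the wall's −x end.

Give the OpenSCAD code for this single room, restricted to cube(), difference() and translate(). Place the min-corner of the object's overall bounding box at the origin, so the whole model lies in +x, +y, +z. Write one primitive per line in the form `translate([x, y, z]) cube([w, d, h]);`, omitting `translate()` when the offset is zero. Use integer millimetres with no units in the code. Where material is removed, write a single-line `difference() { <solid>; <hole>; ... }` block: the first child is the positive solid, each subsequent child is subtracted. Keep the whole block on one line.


difference() { cube([4830, 138, 2740]); translate([494, 0, 0]) cube([850, 138, 2045]); }
translate([0, 3802, 0]) cube([4830, 138, 2740]);
translate([0, 138, 0]) cube([138, 3664, 2740]);
translate([4692, 138, 0]) cube([138, 3664, 2740]);


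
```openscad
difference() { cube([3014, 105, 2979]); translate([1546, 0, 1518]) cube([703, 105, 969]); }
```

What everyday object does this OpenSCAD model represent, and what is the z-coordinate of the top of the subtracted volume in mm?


A wall with a window opening. The window head height is 2487 mm.

A wall with a rectangular opening subtracted — a window. Sill at z = 1518, opening 969 mm tall, so the head is at 1518 + 969 = 2487 mm.


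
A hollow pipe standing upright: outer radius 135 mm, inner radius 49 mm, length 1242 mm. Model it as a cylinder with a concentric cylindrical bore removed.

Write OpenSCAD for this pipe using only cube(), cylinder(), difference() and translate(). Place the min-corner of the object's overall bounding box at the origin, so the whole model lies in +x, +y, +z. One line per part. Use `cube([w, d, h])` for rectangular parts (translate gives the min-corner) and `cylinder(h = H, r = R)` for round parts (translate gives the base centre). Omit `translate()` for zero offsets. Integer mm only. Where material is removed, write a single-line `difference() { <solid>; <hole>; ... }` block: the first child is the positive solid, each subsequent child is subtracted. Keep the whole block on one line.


difference() { translate([135, 135, 0]) cylinder(h = 1242, r = 135); translate([135, 135, 0]) cylinder(h = 1242, r = 49); }


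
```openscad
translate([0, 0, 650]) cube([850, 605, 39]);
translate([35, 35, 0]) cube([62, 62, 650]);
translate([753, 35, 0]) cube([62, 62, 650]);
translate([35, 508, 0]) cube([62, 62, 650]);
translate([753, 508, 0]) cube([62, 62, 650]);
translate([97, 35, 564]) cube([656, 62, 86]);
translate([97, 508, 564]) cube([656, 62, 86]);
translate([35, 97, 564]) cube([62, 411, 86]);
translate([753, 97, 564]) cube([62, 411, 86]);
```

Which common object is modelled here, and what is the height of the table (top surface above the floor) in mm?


A table. The table height is 689 mm.

A 850×605×39 slab sits at z = 650 on four 62 mm square posts — a table. The top surface is at 650 + 39 = 689 mm.


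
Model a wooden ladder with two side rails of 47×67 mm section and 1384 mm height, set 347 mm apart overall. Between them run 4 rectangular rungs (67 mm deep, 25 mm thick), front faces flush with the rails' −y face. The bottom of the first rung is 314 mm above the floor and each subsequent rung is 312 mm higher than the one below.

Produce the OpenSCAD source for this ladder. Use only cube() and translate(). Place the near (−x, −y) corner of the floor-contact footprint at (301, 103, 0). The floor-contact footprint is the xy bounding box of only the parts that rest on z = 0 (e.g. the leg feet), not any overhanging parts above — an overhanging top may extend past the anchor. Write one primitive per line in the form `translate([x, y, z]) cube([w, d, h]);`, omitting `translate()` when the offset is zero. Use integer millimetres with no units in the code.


// rung span = 347 - 2*47 = 253
// rung[k] z = 314 + k*312
translate([301, 103, 0]) cube([47, 67, 1384]);
translate([601, 103, 0]) cube([47, 67, 1384]);
translate([348, 103, 314]) cube([253, 67, 25]);
translate([348, 103, 626]) cube([253, 67, 25]);
translate([348, 103, 938]) cube([253, 67, 25]);
translate([348, 103, 1250]) cube([253, 67, 25]);


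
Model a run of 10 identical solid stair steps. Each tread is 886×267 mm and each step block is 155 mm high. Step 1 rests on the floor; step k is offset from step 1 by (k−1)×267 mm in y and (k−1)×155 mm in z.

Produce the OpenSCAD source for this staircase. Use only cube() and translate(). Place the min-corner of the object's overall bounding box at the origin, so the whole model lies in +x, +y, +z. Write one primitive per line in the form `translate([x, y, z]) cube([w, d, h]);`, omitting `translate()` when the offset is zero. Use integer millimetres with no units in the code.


cube([886, 267, 155]);
translate([0, 267, 155]) cube([886, 267, 155]);
translate([0, 534, 310]) cube([886, 267, 155]);
translate([0, 801, 465]) cube([886, 267, 155]);
translate([0, 1068, 620]) cube([886, 267, 155]);
translate([0, 1335, 775]) cube([886, 267, 155]);
translate([0, 1602, 930]) cube([886, 267, 155]);
translate([0, 1869, 1085]) cube([886, 267, 155]);
translate([0, 2136, 1240]) cube([886, 267, 155]);
translate([0, 2403, 1395]) cube([886, 267, 155]);


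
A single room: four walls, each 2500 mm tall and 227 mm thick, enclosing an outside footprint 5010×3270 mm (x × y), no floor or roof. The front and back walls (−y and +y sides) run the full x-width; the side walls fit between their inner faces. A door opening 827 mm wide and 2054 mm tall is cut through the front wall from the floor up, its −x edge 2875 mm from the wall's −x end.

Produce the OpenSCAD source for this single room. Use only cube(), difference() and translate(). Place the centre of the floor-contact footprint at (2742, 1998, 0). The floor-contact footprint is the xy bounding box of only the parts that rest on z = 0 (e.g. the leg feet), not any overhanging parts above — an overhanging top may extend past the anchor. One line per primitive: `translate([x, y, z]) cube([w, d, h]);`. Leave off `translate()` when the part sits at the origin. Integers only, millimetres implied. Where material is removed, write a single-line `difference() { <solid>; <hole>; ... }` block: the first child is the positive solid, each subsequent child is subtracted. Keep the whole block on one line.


difference() { translate([237, 363, 0]) cube([5010, 227, 2500]); translate([3112, 363, 0]) cube([827, 227, 2054]); }
translate([237, 3406, 0]) cube([5010, 227, 2500]);
translate([237, 590, 0]) cube([227, 2816, 2500]);
translate([5020, 590, 0]) cube([227, 2816, 2500]);


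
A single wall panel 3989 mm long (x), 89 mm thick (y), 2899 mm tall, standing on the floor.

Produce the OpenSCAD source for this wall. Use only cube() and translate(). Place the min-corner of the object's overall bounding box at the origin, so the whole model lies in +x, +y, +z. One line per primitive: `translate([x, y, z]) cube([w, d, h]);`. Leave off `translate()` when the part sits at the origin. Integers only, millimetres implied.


cube([3989, 89, 2899]);


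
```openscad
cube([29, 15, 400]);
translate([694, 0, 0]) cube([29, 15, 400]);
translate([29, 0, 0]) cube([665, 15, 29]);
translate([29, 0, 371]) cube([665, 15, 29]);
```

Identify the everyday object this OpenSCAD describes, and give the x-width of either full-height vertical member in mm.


A picture frame. The border width is 29 mm.

Four thin pieces enclosing a rectangular opening — a picture frame. The two full-height stiles are 400 mm tall; the top rail sits at z = 371 and is 29 mm tall, so the border above the opening is 400 − 371 = 29 mm, matching the stile x-width.


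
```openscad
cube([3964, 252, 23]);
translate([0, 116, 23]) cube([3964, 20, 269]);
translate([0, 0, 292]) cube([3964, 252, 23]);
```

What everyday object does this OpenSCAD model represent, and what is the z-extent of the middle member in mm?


An I-beam. The web height is 269 mm.

Two wide flanges with a thin centred web — an I-beam. Overall 315 mm minus two 23 mm flanges gives a web of 315 − 2·23 = 269 mm.


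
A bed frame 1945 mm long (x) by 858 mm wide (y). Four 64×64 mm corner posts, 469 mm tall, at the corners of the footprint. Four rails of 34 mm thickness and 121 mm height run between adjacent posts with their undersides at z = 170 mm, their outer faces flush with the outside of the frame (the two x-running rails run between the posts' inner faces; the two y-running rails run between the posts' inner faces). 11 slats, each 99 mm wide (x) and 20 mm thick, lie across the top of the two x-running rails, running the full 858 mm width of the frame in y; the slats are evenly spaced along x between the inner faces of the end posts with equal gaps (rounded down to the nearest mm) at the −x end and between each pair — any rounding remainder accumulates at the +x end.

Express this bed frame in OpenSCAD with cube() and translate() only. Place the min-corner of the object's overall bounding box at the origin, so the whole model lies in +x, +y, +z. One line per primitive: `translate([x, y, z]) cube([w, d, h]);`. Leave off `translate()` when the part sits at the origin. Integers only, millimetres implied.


cube([64, 64, 469]);
translate([0, 794, 0]) cube([64, 64, 469]);
translate([1881, 0, 0]) cube([64, 64, 469]);
translate([1881, 794, 0]) cube([64, 64, 469]);
translate([64, 0, 170]) cube([1817, 34, 121]);
translate([64, 824, 170]) cube([1817, 34, 121]);
translate([0, 64, 170]) cube([34, 730, 121]);
translate([1911, 64, 170]) cube([34, 730, 121]);
translate([124, 0, 291]) cube([99, 858, 20]);
translate([283, 0, 291]) cube([99, 858, 20]);
translate([442, 0, 291]) cube([99, 858, 20]);
translate([601, 0, 291]) cube([99, 858, 20]);
translate([760, 0, 291]) cube([99, 858, 20]);
translate([919, 0, 291]) cube([99, 858, 20]);
translate([1078, 0, 291]) cube([99, 858, 20]);
translate([1237, 0, 291]) cube([99, 858, 20]);
translate([1396, 0, 291]) cube([99, 858, 20]);
translate([1555, 0, 291]) cube([99, 858, 20]);
translate([1714, 0, 291]) cube([99, 858, 20]);
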